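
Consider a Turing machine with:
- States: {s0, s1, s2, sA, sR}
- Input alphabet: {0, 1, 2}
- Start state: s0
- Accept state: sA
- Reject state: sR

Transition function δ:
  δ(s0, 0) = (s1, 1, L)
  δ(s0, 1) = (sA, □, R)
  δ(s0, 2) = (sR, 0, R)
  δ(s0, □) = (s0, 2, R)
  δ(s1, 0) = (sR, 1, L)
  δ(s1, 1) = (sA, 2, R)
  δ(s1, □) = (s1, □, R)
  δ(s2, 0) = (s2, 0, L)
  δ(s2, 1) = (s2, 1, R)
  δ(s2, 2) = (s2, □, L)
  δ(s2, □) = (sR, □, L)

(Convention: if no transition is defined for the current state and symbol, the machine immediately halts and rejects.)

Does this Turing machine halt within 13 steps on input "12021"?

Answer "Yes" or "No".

Execution trace:
Initial: [s0]12021
Step 1: δ(s0, 1) = (sA, □, R) → □[sA]2021

The machine reaches the accept state sA and halts.
The machine halted after 1 step (within the 13-step bound).

Answer: Yes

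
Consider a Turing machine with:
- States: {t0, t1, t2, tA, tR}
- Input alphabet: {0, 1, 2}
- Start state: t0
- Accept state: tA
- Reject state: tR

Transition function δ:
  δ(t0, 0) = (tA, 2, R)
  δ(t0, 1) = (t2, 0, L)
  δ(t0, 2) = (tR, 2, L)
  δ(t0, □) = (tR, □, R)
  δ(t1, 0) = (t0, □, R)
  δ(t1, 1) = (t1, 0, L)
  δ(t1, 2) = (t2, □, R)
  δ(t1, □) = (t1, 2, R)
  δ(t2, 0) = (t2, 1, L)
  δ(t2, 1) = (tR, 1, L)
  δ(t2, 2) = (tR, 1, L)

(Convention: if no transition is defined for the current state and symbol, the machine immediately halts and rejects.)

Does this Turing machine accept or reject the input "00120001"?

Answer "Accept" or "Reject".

Execution trace:
Initial: [t0]00120001
Step 1: δ(t0, 0) = (tA, 2, R) → 2[tA]0120001

The machine reaches the accept state tA and halts.

Answer: Accept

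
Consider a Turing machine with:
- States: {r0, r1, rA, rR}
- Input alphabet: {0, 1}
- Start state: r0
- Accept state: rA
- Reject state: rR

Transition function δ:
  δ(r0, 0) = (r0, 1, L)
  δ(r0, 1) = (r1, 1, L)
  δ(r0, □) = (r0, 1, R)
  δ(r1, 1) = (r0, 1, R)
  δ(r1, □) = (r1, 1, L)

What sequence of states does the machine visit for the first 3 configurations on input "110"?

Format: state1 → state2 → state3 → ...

Execution trace:
Initial: [r0]110
Step 1: δ(r0, 1) = (r1, 1, L) → [r1]□110
Step 2: δ(r1, □) = (r1, 1, L) → [r1]□1110

State sequence: r0 → r1 → r1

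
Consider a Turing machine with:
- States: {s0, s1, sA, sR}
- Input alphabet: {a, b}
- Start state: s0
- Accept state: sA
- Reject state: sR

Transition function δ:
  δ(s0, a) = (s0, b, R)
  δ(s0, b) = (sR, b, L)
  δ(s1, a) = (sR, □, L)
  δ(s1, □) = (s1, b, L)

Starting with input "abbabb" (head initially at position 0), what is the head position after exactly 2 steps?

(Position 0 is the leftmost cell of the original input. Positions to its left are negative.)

Execution trace (head position shown):
Step 0: [s0]abbabb  (head at position 0)
Step 1: move right → b[s0]bbabb  (head at position 1)
Step 2: move left → [sR]bbbabb  (head at position 0)

After 2 steps, the head is at position 0.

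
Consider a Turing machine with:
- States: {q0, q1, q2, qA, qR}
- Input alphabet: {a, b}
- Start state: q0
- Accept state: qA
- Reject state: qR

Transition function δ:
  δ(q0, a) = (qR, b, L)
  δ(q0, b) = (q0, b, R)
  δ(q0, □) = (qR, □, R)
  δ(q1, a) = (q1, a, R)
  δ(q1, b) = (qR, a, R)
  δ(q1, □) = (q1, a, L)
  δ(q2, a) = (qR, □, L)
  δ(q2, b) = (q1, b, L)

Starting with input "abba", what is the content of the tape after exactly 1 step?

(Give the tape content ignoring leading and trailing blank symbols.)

Execution trace:
Initial: [q0]abba
Step 1: δ(q0, a) = (qR, b, L) → [qR]□bbba

The machine reaches the reject state qR and halts.

After 1 step, the tape (ignoring leading/trailing blanks) is: bbba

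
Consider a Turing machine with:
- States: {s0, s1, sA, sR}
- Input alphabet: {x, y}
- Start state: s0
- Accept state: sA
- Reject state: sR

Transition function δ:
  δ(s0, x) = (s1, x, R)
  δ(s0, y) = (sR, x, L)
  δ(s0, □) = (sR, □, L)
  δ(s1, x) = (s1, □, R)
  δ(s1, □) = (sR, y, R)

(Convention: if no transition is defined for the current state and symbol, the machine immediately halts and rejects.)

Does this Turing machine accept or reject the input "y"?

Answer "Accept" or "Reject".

Execution trace:
Initial: [s0]y
Step 1: δ(s0, y) = (sR, x, L) → [sR]□x

The machine reaches the reject state sR and halts.

Answer: Reject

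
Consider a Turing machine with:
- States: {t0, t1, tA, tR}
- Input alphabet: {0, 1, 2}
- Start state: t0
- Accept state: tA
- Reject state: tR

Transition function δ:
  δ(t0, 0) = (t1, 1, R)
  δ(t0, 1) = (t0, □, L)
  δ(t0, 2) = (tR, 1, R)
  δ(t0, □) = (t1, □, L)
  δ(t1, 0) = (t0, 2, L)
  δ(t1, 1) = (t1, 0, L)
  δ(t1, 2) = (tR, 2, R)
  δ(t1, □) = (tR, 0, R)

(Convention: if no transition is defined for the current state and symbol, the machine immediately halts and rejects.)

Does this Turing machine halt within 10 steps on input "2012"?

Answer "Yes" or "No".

Execution trace:
Initial: [t0]2012
Step 1: δ(t0, 2) = (tR, 1, R) → 1[tR]012

The machine reaches the reject state tR and halts.
The machine halted after 1 step (within the 10-step bound).

Answer: Yes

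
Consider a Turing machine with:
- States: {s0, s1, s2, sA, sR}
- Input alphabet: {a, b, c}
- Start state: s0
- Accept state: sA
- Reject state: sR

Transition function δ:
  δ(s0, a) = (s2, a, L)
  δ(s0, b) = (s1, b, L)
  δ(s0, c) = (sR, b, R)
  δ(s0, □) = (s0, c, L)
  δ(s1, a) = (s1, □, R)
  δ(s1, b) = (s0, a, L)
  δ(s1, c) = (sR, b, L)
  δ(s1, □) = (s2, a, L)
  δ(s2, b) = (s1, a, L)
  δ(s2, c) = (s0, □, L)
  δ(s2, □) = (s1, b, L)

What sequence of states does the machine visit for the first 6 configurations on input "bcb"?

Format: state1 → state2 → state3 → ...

Execution trace:
Initial: [s0]bcb
Step 1: δ(s0, b) = (s1, b, L) → [s1]□bcb
Step 2: δ(s1, □) = (s2, a, L) → [s2]□abcb
Step 3: δ(s2, □) = (s1, b, L) → [s1]□babcb
Step 4: δ(s1, □) = (s2, a, L) → [s2]□ababcb
Step 5: δ(s2, □) = (s1, b, L) → [s1]□bababcb

State sequence: s0 → s1 → s2 → s1 → s2 → s1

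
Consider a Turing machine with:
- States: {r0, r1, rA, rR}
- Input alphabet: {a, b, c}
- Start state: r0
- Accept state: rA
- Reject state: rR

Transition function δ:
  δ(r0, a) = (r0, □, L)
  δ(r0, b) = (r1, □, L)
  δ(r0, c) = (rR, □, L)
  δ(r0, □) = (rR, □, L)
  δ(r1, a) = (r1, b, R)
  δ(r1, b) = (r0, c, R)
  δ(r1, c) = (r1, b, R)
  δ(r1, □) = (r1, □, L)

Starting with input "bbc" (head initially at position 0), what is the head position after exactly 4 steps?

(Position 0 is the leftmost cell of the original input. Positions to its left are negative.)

Execution trace (head position shown):
Step 0: [r0]bbc  (head at position 0)
Step 1: move left → [r1]□□bc  (head at position -1)
Step 2: move left → [r1]□□□bc  (head at position -2)
Step 3: move left → [r1]□□□□bc  (head at position -3)
Step 4: move left → [r1]□□□□□bc  (head at position -4)

After 4 steps, the head is at position -4.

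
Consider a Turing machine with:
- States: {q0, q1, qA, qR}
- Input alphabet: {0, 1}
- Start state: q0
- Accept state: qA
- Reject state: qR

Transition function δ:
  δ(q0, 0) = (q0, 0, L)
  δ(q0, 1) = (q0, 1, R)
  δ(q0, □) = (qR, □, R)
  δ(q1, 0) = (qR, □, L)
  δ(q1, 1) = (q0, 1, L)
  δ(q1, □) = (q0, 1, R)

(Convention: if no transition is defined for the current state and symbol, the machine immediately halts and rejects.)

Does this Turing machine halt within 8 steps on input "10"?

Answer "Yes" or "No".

Execution trace:
Initial: [q0]10
Step 1: δ(q0, 1) = (q0, 1, R) → 1[q0]0
Step 2: δ(q0, 0) = (q0, 0, L) → [q0]10
Step 3: δ(q0, 1) = (q0, 1, R) → 1[q0]0
Step 4: δ(q0, 0) = (q0, 0, L) → [q0]10
Step 5: δ(q0, 1) = (q0, 1, R) → 1[q0]0
Step 6: δ(q0, 0) = (q0, 0, L) → [q0]10
Step 7: δ(q0, 1) = (q0, 1, R) → 1[q0]0
Step 8: δ(q0, 0) = (q0, 0, L) → [q0]10

The machine has not reached a halting state after 8 steps.
The machine did not halt within the 8-step bound.

Answer: No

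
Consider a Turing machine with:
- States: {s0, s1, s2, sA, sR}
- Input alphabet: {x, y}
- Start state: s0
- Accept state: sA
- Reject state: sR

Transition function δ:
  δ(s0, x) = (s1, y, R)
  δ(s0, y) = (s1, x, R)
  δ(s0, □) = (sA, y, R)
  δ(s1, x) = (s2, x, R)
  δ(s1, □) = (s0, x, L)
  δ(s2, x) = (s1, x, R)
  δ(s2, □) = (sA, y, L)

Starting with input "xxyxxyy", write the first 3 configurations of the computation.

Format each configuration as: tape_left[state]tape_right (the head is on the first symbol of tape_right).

Transitions applied:
Step 1: δ(s0, x) = (s1, y, R)
Step 2: δ(s1, x) = (s2, x, R)

The first 3 configurations are:
[s0]xxyxxyy ⊢ y[s1]xyxxyy ⊢ yx[s2]yxxyy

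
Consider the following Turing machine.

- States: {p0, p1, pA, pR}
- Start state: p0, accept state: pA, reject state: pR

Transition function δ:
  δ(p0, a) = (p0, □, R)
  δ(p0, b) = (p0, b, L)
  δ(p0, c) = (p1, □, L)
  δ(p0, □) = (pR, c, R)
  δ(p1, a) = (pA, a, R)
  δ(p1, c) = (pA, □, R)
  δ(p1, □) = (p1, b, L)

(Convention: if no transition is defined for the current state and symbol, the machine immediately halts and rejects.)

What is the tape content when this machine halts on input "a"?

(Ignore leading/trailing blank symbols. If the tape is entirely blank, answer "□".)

Execution trace:
Initial: [p0]a
Step 1: δ(p0, a) = (p0, □, R) → □[p0]□
Step 2: δ(p0, □) = (pR, c, R) → □c[pR]□

The machine reaches the reject state pR and halts.

Final tape (ignoring leading/trailing blanks): c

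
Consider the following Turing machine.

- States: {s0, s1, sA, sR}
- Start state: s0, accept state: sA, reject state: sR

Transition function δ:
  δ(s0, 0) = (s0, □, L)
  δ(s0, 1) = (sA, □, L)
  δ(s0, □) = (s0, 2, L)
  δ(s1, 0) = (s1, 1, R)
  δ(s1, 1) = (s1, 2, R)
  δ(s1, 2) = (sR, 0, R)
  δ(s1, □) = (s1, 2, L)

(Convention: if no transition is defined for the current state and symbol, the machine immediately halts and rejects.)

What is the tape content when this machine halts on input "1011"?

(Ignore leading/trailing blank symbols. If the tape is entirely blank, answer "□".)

Execution trace:
Initial: [s0]1011
Step 1: δ(s0, 1) = (sA, □, L) → [sA]□□011

The machine reaches the accept state sA and halts.

Final tape (ignoring leading/trailing blanks): 011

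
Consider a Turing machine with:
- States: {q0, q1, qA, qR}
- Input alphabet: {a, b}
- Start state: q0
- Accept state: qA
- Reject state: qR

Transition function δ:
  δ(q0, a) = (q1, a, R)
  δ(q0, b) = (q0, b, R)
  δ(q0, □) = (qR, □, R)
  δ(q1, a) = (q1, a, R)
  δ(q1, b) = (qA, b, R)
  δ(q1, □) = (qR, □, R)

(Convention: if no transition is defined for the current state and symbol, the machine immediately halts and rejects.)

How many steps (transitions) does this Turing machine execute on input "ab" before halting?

Execution trace:
Initial: [q0]ab
Step 1: δ(q0, a) = (q1, a, R) → a[q1]b
Step 2: δ(q1, b) = (qA, b, R) → ab[qA]□

The machine reaches the accept state qA and halts.

The machine executed 2 steps before halting.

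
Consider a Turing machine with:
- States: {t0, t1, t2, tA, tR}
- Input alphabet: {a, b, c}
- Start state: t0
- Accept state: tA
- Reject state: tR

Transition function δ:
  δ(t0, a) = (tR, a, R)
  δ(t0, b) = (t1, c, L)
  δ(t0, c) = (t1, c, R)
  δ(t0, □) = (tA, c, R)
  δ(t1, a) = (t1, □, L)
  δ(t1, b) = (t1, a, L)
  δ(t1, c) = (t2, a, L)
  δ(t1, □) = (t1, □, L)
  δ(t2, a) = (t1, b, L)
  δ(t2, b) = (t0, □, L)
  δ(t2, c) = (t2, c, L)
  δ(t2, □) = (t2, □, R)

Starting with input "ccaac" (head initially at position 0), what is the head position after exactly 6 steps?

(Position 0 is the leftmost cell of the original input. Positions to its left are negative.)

Execution trace (head position shown):
Step 0: [t0]ccaac  (head at position 0)
Step 1: move right → c[t1]caac  (head at position 1)
Step 2: move left → [t2]caaac  (head at position 0)
Step 3: move left → [t2]□caaac  (head at position -1)
Step 4: move right → □[t2]caaac  (head at position 0)
Step 5: move left → [t2]□caaac  (head at position -1)
Step 6: move right → □[t2]caaac  (head at position 0)

After 6 steps, the head is at position 0.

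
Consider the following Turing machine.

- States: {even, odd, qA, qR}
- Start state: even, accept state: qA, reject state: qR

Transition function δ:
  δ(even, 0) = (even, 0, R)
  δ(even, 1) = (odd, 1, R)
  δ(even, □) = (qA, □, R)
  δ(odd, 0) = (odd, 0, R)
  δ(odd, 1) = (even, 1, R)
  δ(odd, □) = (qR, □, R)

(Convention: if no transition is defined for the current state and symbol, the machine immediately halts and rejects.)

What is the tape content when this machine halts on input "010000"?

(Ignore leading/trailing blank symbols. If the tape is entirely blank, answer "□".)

Execution trace:
Initial: [even]010000
Step 1: δ(even, 0) = (even, 0, R) → 0[even]10000
Step 2: δ(even, 1) = (odd, 1, R) → 01[odd]0000
Step 3: δ(odd, 0) = (odd, 0, R) → 010[odd]000
Step 4: δ(odd, 0) = (odd, 0, R) → 0100[odd]00
Step 5: δ(odd, 0) = (odd, 0, R) → 01000[odd]0
Step 6: δ(odd, 0) = (odd, 0, R) → 010000[odd]□
Step 7: δ(odd, □) = (qR, □, R) → 010000□[qR]□

The machine reaches the reject state qR and halts.

Final tape (ignoring leading/trailing blanks): 010000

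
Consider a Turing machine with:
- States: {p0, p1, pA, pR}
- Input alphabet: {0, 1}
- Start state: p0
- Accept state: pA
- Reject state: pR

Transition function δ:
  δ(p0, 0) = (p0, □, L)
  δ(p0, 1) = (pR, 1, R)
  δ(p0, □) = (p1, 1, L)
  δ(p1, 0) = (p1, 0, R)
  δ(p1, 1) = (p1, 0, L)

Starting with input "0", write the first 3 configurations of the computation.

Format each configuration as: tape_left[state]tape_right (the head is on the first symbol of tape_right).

Transitions applied:
Step 1: δ(p0, 0) = (p0, □, L)
Step 2: δ(p0, □) = (p1, 1, L)

The first 3 configurations are:
[p0]0 ⊢ [p0]□□ ⊢ [p1]□1□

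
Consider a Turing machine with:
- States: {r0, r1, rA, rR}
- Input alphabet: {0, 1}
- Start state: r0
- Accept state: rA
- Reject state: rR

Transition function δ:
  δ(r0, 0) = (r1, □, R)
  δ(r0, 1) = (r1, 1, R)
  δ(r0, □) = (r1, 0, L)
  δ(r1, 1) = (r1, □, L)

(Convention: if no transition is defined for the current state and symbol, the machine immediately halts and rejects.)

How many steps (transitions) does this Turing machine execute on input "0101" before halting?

Execution trace:
Initial: [r0]0101
Step 1: δ(r0, 0) = (r1, □, R) → □[r1]101
Step 2: δ(r1, 1) = (r1, □, L) → [r1]□□01

No transition is defined for δ(r1, □). By convention the machine halts and rejects.

The machine executed 2 steps before halting.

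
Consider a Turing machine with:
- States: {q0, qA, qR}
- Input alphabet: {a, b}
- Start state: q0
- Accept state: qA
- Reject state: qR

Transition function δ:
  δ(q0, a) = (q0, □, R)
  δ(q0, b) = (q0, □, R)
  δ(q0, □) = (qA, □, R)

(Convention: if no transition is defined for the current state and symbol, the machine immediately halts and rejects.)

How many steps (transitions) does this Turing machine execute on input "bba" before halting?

Execution trace:
Initial: [q0]bba
Step 1: δ(q0, b) = (q0, □, R) → □[q0]ba
Step 2: δ(q0, b) = (q0, □, R) → □□[q0]a
Step 3: δ(q0, a) = (q0, □, R) → □□□[q0]□
Step 4: δ(q0, □) = (qA, □, R) → □□□□[qA]□

The machine reaches the accept state qA and halts.

The machine executed 4 steps before halting.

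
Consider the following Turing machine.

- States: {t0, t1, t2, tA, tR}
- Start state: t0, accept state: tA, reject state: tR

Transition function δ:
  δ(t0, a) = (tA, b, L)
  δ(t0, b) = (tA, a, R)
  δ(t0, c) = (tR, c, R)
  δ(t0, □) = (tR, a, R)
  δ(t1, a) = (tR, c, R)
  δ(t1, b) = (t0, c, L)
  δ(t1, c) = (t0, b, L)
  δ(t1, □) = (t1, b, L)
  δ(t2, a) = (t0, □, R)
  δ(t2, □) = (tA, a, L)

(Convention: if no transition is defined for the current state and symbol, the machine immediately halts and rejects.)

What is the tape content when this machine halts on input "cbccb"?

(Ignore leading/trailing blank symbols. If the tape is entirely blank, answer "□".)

Execution trace:
Initial: [t0]cbccb
Step 1: δ(t0, c) = (tR, c, R) → c[tR]bccb

The machine reaches the reject state tR and halts.

Final tape (ignoring leading/trailing blanks): cbccb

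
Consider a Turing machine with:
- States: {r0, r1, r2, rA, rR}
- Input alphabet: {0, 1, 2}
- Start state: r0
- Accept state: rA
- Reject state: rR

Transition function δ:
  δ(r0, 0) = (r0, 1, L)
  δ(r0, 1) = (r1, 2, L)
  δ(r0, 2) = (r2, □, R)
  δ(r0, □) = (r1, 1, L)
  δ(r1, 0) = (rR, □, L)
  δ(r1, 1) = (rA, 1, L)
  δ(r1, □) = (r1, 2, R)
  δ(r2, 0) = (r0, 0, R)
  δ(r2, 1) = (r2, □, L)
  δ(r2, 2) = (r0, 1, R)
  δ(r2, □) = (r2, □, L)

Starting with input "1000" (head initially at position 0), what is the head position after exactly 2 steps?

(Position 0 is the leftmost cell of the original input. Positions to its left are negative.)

Execution trace (head position shown):
Step 0: [r0]1000  (head at position 0)
Step 1: move left → [r1]□2000  (head at position -1)
Step 2: move right → 2[r1]2000  (head at position 0)

After 2 steps, the head is at position 0.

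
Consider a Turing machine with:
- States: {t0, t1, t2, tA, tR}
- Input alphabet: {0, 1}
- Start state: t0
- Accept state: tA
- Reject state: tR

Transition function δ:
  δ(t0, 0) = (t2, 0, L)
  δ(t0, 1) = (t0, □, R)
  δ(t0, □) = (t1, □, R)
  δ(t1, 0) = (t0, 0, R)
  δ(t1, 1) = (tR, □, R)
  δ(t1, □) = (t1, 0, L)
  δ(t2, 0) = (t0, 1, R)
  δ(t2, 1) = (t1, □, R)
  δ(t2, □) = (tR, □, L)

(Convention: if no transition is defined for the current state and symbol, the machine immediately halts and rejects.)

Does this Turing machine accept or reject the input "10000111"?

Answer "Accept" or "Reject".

Execution trace:
Initial: [t0]10000111
Step 1: δ(t0, 1) = (t0, □, R) → □[t0]0000111
Step 2: δ(t0, 0) = (t2, 0, L) → [t2]□0000111
Step 3: δ(t2, □) = (tR, □, L) → [tR]□□0000111

The machine reaches the reject state tR and halts.

Answer: Reject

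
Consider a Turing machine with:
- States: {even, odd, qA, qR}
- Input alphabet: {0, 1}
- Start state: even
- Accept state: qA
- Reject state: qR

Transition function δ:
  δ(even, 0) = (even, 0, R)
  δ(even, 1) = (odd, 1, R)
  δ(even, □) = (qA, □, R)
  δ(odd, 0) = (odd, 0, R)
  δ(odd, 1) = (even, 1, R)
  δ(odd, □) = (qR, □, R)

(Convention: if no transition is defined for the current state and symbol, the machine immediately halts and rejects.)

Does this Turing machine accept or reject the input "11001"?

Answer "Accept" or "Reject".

Execution trace:
Initial: [even]11001
Step 1: δ(even, 1) = (odd, 1, R) → 1[odd]1001
Step 2: δ(odd, 1) = (even, 1, R) → 11[even]001
Step 3: δ(even, 0) = (even, 0, R) → 110[even]01
Step 4: δ(even, 0) = (even, 0, R) → 1100[even]1
Step 5: δ(even, 1) = (odd, 1, R) → 11001[odd]□
Step 6: δ(odd, □) = (qR, □, R) → 11001□[qR]□

The machine reaches the reject state qR and halts.

Answer: Reject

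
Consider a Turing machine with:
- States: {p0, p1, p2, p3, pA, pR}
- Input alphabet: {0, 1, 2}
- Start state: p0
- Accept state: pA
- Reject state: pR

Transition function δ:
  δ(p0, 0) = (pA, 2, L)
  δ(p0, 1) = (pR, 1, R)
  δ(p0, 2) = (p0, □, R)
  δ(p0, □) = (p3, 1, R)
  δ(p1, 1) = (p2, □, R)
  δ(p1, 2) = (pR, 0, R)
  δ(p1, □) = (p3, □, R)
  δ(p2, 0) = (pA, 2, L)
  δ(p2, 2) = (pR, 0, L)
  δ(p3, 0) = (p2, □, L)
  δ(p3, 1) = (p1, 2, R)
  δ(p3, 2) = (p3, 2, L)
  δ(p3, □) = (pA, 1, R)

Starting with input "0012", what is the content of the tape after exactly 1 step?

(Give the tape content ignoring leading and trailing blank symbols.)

Execution trace:
Initial: [p0]0012
Step 1: δ(p0, 0) = (pA, 2, L) → [pA]□2012

The machine reaches the accept state pA and halts.

After 1 step, the tape (ignoring leading/trailing blanks) is: 2012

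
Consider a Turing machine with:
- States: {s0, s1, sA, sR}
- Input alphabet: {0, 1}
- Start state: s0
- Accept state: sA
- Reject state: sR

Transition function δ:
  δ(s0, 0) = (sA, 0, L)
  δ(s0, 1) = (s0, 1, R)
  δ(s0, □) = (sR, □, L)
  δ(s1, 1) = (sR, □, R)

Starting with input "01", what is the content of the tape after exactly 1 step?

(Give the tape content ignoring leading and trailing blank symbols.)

Execution trace:
Initial: [s0]01
Step 1: δ(s0, 0) = (sA, 0, L) → [sA]□01

The machine reaches the accept state sA and halts.

After 1 step, the tape (ignoring leading/trailing blanks) is: 01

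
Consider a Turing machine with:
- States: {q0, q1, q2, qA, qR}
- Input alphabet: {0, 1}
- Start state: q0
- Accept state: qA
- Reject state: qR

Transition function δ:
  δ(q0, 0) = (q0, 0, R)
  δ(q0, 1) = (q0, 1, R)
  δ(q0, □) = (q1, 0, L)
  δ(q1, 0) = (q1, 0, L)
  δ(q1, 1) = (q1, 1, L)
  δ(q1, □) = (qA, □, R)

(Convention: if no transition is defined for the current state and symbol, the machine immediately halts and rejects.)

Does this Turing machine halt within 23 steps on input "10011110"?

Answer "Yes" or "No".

Execution trace:
Initial: [q0]10011110
Step 1: δ(q0, 1) = (q0, 1, R) → 1[q0]0011110
Step 2: δ(q0, 0) = (q0, 0, R) → 10[q0]011110
Step 3: δ(q0, 0) = (q0, 0, R) → 100[q0]11110
Step 4: δ(q0, 1) = (q0, 1, R) → 1001[q0]1110
Step 5: δ(q0, 1) = (q0, 1, R) → 10011[q0]110
Step 6: δ(q0, 1) = (q0, 1, R) → 100111[q0]10
Step 7: δ(q0, 1) = (q0, 1, R) → 1001111[q0]0
Step 8: δ(q0, 0) = (q0, 0, R) → 10011110[q0]□
Step 9: δ(q0, □) = (q1, 0, L) → 1001111[q1]00
Step 10: δ(q1, 0) = (q1, 0, L) → 100111[q1]100
Step 11: δ(q1, 1) = (q1, 1, L) → 10011[q1]1100
Step 12: δ(q1, 1) = (q1, 1, L) → 1001[q1]11100
Step 13: δ(q1, 1) = (q1, 1, L) → 100[q1]111100
Step 14: δ(q1, 1) = (q1, 1, L) → 10[q1]0111100
Step 15: δ(q1, 0) = (q1, 0, L) → 1[q1]00111100
Step 16: δ(q1, 0) = (q1, 0, L) → [q1]100111100
Step 17: δ(q1, 1) = (q1, 1, L) → [q1]□100111100
Step 18: δ(q1, □) = (qA, □, R) → □[qA]100111100

The machine reaches the accept state qA and halts.
The machine halted after 18 steps (within the 23-step bound).

Answer: Yes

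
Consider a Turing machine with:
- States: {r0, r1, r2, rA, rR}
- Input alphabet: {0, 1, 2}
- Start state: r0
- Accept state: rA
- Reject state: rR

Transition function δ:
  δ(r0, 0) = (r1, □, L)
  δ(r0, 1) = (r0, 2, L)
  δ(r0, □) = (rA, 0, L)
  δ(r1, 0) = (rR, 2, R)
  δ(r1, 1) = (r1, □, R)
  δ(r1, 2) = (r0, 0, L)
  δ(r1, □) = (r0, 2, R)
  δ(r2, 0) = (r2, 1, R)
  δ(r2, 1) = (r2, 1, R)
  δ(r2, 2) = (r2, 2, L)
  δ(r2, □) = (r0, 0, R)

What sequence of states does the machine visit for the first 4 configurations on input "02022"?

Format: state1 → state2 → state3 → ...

Execution trace:
Initial: [r0]02022
Step 1: δ(r0, 0) = (r1, □, L) → [r1]□□2022
Step 2: δ(r1, □) = (r0, 2, R) → 2[r0]□2022
Step 3: δ(r0, □) = (rA, 0, L) → [rA]202022

The machine reaches the accept state rA and halts.

State sequence: r0 → r1 → r0 → rA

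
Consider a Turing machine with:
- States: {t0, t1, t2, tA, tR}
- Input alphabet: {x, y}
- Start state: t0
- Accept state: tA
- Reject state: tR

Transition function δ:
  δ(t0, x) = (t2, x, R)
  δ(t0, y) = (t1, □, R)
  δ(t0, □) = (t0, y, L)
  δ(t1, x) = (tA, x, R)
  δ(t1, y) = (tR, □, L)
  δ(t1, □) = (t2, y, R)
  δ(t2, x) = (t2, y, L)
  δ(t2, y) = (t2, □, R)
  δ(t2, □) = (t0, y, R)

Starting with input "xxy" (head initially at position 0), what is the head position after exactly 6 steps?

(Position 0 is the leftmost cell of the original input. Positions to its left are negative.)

Execution trace (head position shown):
Step 0: [t0]xxy  (head at position 0)
Step 1: move right → x[t2]xy  (head at position 1)
Step 2: move left → [t2]xyy  (head at position 0)
Step 3: move left → [t2]□yyy  (head at position -1)
Step 4: move right → y[t0]yyy  (head at position 0)
Step 5: move right → y□[t1]yy  (head at position 1)
Step 6: move left → y[tR]□□y  (head at position 0)

After 6 steps, the head is at position 0.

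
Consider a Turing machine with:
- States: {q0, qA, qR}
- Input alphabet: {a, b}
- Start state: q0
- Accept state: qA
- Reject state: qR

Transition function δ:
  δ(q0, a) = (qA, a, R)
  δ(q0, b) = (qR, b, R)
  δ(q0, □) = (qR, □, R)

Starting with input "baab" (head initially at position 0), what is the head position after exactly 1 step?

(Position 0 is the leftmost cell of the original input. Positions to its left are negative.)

Execution trace (head position shown):
Step 0: [q0]baab  (head at position 0)
Step 1: move right → b[qR]aab  (head at position 1)

After 1 step, the head is at position 1.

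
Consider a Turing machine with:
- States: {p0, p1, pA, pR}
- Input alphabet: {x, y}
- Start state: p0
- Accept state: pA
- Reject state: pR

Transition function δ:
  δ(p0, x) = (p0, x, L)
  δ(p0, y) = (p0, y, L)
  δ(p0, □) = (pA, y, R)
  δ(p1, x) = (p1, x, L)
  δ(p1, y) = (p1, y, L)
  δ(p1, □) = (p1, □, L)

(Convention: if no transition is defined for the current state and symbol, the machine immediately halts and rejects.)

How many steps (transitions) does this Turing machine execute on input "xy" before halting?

Execution trace:
Initial: [p0]xy
Step 1: δ(p0, x) = (p0, x, L) → [p0]□xy
Step 2: δ(p0, □) = (pA, y, R) → y[pA]xy

The machine reaches the accept state pA and halts.

The machine executed 2 steps before halting.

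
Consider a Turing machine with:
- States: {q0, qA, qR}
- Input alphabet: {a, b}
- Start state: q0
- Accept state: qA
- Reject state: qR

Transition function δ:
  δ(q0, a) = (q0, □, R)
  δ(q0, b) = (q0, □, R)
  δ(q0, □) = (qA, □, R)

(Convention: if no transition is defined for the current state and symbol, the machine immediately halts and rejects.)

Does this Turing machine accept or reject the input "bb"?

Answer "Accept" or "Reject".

Execution trace:
Initial: [q0]bb
Step 1: δ(q0, b) = (q0, □, R) → □[q0]b
Step 2: δ(q0, b) = (q0, □, R) → □□[q0]□
Step 3: δ(q0, □) = (qA, □, R) → □□□[qA]□

The machine reaches the accept state qA and halts.

Answer: Accept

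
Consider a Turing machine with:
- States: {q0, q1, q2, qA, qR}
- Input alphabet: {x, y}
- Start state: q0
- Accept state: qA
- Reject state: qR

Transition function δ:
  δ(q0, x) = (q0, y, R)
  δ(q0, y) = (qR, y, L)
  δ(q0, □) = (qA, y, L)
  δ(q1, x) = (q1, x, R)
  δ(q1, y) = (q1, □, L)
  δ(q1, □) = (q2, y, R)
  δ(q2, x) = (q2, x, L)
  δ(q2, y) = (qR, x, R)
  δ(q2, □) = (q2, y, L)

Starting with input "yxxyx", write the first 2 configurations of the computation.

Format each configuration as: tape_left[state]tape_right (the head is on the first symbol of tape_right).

Transitions applied:
Step 1: δ(q0, y) = (qR, y, L)

The first 2 configurations are:
[q0]yxxyx ⊢ [qR]□yxxyx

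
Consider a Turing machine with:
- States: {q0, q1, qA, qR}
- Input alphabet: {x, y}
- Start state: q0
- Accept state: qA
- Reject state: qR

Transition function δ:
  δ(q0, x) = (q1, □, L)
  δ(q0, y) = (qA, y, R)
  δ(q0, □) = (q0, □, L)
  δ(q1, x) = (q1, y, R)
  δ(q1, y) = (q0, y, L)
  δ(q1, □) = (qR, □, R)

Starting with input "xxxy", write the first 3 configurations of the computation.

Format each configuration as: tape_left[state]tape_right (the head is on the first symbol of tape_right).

Transitions applied:
Step 1: δ(q0, x) = (q1, □, L)
Step 2: δ(q1, □) = (qR, □, R)

The first 3 configurations are:
[q0]xxxy ⊢ [q1]□□xxy ⊢ □[qR]□xxy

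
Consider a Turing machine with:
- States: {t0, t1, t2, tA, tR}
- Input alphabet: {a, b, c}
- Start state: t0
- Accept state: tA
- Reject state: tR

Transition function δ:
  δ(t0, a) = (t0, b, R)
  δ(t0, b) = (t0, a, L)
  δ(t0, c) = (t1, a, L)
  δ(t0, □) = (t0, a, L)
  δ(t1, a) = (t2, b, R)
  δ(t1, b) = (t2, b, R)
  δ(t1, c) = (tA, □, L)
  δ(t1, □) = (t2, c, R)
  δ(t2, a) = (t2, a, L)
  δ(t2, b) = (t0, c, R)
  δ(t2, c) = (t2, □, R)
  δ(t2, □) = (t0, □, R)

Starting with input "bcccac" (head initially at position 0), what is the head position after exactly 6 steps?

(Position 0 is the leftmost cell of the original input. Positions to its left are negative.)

Execution trace (head position shown):
Step 0: [t0]bcccac  (head at position 0)
Step 1: move left → [t0]□acccac  (head at position -1)
Step 2: move left → [t0]□aacccac  (head at position -2)
Step 3: move left → [t0]□aaacccac  (head at position -3)
Step 4: move left → [t0]□aaaacccac  (head at position -4)
Step 5: move left → [t0]□aaaaacccac  (head at position -5)
Step 6: move left → [t0]□aaaaaacccac  (head at position -6)

After 6 steps, the head is at position -6.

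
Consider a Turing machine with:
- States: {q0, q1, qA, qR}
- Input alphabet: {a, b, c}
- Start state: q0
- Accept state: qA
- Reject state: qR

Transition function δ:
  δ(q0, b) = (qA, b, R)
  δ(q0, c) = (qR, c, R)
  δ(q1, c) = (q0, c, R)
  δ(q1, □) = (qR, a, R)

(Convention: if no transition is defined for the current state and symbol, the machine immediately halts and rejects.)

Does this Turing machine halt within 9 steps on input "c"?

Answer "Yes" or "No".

Execution trace:
Initial: [q0]c
Step 1: δ(q0, c) = (qR, c, R) → c[qR]□

The machine reaches the reject state qR and halts.
The machine halted after 1 step (within the 9-step bound).

Answer: Yes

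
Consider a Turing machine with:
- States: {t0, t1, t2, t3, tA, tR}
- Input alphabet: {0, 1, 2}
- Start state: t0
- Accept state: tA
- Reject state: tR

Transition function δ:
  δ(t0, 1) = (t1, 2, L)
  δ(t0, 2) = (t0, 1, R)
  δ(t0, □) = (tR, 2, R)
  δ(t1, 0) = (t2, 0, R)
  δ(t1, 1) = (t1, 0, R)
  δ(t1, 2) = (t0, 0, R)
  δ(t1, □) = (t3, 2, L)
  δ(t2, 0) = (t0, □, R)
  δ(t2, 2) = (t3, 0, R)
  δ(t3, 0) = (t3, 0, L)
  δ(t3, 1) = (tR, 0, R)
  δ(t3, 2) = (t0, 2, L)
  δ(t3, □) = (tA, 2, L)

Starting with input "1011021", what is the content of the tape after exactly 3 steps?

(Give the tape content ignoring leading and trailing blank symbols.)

Execution trace:
Initial: [t0]1011021
Step 1: δ(t0, 1) = (t1, 2, L) → [t1]□2011021
Step 2: δ(t1, □) = (t3, 2, L) → [t3]□22011021
Step 3: δ(t3, □) = (tA, 2, L) → [tA]□222011021

The machine reaches the accept state tA and halts.

After 3 steps, the tape (ignoring leading/trailing blanks) is: 222011021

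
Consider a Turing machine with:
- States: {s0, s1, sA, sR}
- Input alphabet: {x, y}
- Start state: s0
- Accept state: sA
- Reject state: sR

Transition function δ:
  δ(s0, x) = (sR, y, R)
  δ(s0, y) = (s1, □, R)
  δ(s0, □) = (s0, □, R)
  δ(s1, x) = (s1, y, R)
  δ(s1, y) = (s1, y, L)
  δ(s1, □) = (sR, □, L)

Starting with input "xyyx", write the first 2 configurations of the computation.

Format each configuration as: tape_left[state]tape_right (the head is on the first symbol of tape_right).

Transitions applied:
Step 1: δ(s0, x) = (sR, y, R)

The first 2 configurations are:
[s0]xyyx ⊢ y[sR]yyx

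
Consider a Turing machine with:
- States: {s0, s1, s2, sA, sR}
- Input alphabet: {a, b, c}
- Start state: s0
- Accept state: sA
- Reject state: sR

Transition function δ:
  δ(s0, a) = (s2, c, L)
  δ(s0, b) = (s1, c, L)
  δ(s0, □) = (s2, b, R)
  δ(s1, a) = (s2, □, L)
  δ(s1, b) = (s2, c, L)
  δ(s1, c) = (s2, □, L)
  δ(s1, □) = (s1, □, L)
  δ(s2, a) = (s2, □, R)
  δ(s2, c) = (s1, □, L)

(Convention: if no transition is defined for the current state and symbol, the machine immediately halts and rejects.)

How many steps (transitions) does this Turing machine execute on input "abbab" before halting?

Execution trace:
Initial: [s0]abbab
Step 1: δ(s0, a) = (s2, c, L) → [s2]□cbbab

No transition is defined for δ(s2, □). By convention the machine halts and rejects.

The machine executed 1 step before halting.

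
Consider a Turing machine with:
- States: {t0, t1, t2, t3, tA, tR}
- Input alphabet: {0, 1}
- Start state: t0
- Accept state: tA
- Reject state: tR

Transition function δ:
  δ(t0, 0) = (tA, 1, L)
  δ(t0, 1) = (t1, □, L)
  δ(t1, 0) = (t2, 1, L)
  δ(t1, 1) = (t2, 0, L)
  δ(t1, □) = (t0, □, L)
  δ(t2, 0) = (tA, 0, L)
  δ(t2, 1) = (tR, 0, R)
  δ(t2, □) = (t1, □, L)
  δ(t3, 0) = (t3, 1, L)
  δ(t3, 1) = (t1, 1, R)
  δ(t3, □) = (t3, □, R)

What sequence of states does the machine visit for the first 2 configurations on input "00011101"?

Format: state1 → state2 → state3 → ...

Execution trace:
Initial: [t0]00011101
Step 1: δ(t0, 0) = (tA, 1, L) → [tA]□10011101

The machine reaches the accept state tA and halts.

State sequence: t0 → tA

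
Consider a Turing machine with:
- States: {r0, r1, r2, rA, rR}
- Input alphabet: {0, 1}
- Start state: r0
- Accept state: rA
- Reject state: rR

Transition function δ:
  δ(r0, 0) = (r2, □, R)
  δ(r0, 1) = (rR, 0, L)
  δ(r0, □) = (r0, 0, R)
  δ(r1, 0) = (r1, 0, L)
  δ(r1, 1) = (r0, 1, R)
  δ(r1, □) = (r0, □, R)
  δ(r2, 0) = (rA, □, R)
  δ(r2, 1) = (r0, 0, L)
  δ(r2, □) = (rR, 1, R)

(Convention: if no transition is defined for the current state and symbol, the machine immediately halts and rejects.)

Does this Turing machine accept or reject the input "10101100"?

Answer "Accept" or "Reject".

Execution trace:
Initial: [r0]10101100
Step 1: δ(r0, 1) = (rR, 0, L) → [rR]□00101100

The machine reaches the reject state rR and halts.

Answer: Reject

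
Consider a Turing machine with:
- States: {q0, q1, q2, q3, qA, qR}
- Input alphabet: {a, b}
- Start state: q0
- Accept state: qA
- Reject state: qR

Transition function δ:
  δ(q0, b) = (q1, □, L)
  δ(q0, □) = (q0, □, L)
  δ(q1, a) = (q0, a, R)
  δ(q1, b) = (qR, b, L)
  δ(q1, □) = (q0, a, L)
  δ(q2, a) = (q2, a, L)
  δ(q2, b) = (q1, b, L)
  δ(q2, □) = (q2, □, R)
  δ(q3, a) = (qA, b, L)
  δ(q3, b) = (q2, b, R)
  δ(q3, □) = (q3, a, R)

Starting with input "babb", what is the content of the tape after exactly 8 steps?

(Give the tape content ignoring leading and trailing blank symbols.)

Execution trace:
Initial: [q0]babb
Step 1: δ(q0, b) = (q1, □, L) → [q1]□□abb
Step 2: δ(q1, □) = (q0, a, L) → [q0]□a□abb
Step 3: δ(q0, □) = (q0, □, L) → [q0]□□a□abb
Step 4: δ(q0, □) = (q0, □, L) → [q0]□□□a□abb
Step 5: δ(q0, □) = (q0, □, L) → [q0]□□□□a□abb
Step 6: δ(q0, □) = (q0, □, L) → [q0]□□□□□a□abb
Step 7: δ(q0, □) = (q0, □, L) → [q0]□□□□□□a□abb
Step 8: δ(q0, □) = (q0, □, L) → [q0]□□□□□□□a□abb

After 8 steps, the tape (ignoring leading/trailing blanks) is: a□abb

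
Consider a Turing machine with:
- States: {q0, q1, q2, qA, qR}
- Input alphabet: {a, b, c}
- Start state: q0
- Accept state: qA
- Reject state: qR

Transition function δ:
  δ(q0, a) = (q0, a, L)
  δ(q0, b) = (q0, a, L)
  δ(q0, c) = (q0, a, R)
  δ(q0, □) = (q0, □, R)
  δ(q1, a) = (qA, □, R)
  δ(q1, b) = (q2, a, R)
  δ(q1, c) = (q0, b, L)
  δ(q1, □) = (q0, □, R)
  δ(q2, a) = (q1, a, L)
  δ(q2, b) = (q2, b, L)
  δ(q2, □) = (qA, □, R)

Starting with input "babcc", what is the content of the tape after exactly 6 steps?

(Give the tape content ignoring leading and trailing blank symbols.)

Execution trace:
Initial: [q0]babcc
Step 1: δ(q0, b) = (q0, a, L) → [q0]□aabcc
Step 2: δ(q0, □) = (q0, □, R) → □[q0]aabcc
Step 3: δ(q0, a) = (q0, a, L) → [q0]□aabcc
Step 4: δ(q0, □) = (q0, □, R) → □[q0]aabcc
Step 5: δ(q0, a) = (q0, a, L) → [q0]□aabcc
Step 6: δ(q0, □) = (q0, □, R) → □[q0]aabcc

After 6 steps, the tape (ignoring leading/trailing blanks) is: aabcc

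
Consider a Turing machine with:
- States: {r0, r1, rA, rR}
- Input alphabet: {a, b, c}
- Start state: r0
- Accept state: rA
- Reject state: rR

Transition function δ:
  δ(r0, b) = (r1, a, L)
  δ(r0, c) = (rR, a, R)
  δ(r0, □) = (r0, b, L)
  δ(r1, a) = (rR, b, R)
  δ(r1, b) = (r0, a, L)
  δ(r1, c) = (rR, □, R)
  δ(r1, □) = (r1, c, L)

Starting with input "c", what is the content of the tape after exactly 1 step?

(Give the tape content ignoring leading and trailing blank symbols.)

Execution trace:
Initial: [r0]c
Step 1: δ(r0, c) = (rR, a, R) → a[rR]□

The machine reaches the reject state rR and halts.

After 1 step, the tape (ignoring leading/trailing blanks) is: a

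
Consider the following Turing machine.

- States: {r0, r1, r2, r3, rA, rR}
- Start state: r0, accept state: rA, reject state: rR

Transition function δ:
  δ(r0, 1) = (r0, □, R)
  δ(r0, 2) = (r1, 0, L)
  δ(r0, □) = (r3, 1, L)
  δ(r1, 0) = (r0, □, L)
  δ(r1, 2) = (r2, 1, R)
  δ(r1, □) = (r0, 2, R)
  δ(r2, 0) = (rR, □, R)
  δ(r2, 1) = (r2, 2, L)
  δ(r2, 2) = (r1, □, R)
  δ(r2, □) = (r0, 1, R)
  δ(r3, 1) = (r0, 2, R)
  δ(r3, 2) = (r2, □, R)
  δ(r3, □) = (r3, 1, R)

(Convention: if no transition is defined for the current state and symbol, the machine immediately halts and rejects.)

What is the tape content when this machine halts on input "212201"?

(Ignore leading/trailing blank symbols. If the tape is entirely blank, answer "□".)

Execution trace:
Initial: [r0]212201
Step 1: δ(r0, 2) = (r1, 0, L) → [r1]□012201
Step 2: δ(r1, □) = (r0, 2, R) → 2[r0]012201

No transition is defined for δ(r0, 0). By convention the machine halts and rejects.

Final tape (ignoring leading/trailing blanks): 2012201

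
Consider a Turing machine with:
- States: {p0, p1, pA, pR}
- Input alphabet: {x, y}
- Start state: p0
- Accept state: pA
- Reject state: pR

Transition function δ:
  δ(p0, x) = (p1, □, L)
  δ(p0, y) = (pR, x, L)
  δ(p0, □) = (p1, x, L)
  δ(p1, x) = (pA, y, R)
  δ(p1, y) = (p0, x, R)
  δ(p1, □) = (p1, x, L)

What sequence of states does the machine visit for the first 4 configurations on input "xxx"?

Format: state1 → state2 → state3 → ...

Execution trace:
Initial: [p0]xxx
Step 1: δ(p0, x) = (p1, □, L) → [p1]□□xx
Step 2: δ(p1, □) = (p1, x, L) → [p1]□x□xx
Step 3: δ(p1, □) = (p1, x, L) → [p1]□xx□xx

State sequence: p0 → p1 → p1 → p1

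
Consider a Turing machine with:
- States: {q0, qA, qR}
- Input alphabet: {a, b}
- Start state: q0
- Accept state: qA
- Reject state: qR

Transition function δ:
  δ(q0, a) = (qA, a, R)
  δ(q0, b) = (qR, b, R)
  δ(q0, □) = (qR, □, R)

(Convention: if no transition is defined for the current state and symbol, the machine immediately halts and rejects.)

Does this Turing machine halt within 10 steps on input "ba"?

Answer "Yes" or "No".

Execution trace:
Initial: [q0]ba
Step 1: δ(q0, b) = (qR, b, R) → b[qR]a

The machine reaches the reject state qR and halts.
The machine halted after 1 step (within the 10-step bound).

Answer: Yes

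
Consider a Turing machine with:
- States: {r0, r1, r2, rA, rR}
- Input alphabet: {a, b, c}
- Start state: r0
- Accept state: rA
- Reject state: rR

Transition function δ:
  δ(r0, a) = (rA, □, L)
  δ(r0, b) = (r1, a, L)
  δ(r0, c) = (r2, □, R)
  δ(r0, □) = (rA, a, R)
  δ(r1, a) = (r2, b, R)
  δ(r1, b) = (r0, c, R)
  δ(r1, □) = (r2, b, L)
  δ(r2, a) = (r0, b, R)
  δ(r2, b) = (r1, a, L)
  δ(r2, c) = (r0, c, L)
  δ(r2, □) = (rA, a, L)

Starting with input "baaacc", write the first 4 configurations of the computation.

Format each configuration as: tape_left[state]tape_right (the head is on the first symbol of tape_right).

Transitions applied:
Step 1: δ(r0, b) = (r1, a, L)
Step 2: δ(r1, □) = (r2, b, L)
Step 3: δ(r2, □) = (rA, a, L)

The first 4 configurations are:
[r0]baaacc ⊢ [r1]□aaaacc ⊢ [r2]□baaaacc ⊢ [rA]□abaaaacc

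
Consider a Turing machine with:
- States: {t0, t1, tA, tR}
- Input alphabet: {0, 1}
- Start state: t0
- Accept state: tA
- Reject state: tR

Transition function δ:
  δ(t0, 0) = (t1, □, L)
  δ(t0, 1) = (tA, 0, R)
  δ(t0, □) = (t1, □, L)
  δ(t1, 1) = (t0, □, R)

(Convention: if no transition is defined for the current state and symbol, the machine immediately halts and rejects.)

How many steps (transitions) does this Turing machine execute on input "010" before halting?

Execution trace:
Initial: [t0]010
Step 1: δ(t0, 0) = (t1, □, L) → [t1]□□10

No transition is defined for δ(t1, □). By convention the machine halts and rejects.

The machine executed 1 step before halting.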